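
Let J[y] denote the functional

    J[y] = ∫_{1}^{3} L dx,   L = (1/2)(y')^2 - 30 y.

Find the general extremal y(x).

The Lagrangian is L = (1/2)(y')^2 - 30 y.
∂L/∂y = -30.
∂L/∂y' = y'.
The Euler-Lagrange equation d/dx(∂L/∂y') − ∂L/∂y = 0 becomes:
    y'' + 30 = 0
General solution: y(x) = -15 x^2 + A x + B, where A and B are arbitrary constants fixed by the endpoint conditions.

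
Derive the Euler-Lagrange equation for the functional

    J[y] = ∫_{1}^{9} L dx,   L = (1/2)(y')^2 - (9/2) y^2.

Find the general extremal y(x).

The Lagrangian is L = (1/2)(y')^2 - (9/2) y^2.
∂L/∂y = -9y.
∂L/∂y' = y'.
The Euler-Lagrange equation d/dx(∂L/∂y') − ∂L/∂y = 0 becomes:
    y'' + 9 y = 0
General solution: y(x) = A sin(3x) + B cos(3x), where A and B are arbitrary constants fixed by the endpoint conditions.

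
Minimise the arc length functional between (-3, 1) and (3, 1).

Arc-length functional: J[y] = ∫ sqrt(1 + (y')^2) dx.
Lagrangian L = sqrt(1 + (y')^2) has no explicit y dependence, so ∂L/∂y = 0 and the Euler-Lagrange equation gives
    d/dx( y' / sqrt(1 + (y')^2) ) = 0  ⇒  y' / sqrt(1 + (y')^2) = const.
Hence y' is constant, so y(x) is affine.
Fitting the endpoints (-3, 1) and (3, 1):
    slope m = (1 − 1) / (3 − (-3)) = 0,
    intercept c = 1 − m·(-3) = 1.
Extremal: y(x) = 1.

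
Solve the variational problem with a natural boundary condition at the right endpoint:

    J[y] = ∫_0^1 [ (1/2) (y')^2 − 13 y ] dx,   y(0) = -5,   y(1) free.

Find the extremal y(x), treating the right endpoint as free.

The Lagrangian L = (1/2) (y')^2 − 13 y gives
    ∂L/∂y = −13,   ∂L/∂y' = y'.
Euler-Lagrange: d/dx(y') − (−13) = 0, i.e. y'' + 13 = 0, so
    y(x) = −(13/2) x^2 + C1 x + C2.
Fixed left endpoint y(0) = -5 ⇒ C2 = -5.
The right endpoint x = 1 is free, so the natural (transversality) condition is ∂L/∂y' |_{x=1} = 0, i.e. y'(1) = 0.
Compute y'(x) = −13 x + C1, so y'(1) = −13 + C1 = 0 ⇒ C1 = 13.
Therefore the extremal is
    y(x) = −(13/2) x^2 + 13 x − 5.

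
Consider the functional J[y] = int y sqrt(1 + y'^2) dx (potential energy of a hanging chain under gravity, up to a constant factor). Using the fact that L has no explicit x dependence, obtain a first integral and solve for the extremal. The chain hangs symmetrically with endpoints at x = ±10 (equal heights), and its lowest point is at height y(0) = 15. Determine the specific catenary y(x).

The Lagrangian L(y, y') = y sqrt(1 + y'^2) has no explicit x dependence, so the Beltrami identity applies:
    L − y' ∂L/∂y' = C.
Compute ∂L/∂y' = y · y' / sqrt(1 + y'^2). Then
    L − y' ∂L/∂y'
    = y sqrt(1 + y'^2) − y · y'^2 / sqrt(1 + y'^2)
    = y (1 + y'^2 − y'^2) / sqrt(1 + y'^2)
    = y / sqrt(1 + y'^2) = C.
Squaring gives y^2 = C^2 (1 + y'^2), i.e.
    y'^2 = y^2 / C^2 − 1.
Separating variables,
    dy / sqrt(y^2 − C^2) = dx / C,
and integrating gives arccosh(y / C) = (x − a)/C, so
    y(x) = C cosh((x − a)/C),
the catenary. The constants C and a are fixed by the two endpoint conditions (and, for the hanging-chain problem, the length constraint selects C).
Now fit the given data. The endpoints x = ±10 are symmetric at equal height, so the catenary is even about its minimum: a = 0 and y(x) = C cosh(x/C). The lowest point is y(0) = C cosh(0) = C, and we are told y(0) = 15, so C = 15. Therefore
    y(x) = 15 cosh(x/15),
and at the endpoints
    y(±10) = 15 cosh(10/15).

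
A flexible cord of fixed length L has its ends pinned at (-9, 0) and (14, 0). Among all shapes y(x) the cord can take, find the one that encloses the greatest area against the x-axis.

Set up the augmented Lagrangian using a multiplier λ for the length constraint:
    F(y, y') = y − λ sqrt(1 + y'^2).
F has no explicit x dependence, so the Beltrami identity yields a first integral
    F − y' ∂F/∂y' = C.
Compute ∂F/∂y' = −λ y' / sqrt(1 + y'^2). Then
    y − λ sqrt(1 + y'^2) + λ y'^2 / sqrt(1 + y'^2) = C
    ⇒  y − λ / sqrt(1 + y'^2) = C.
Solving for y' and integrating gives
    (x − a)^2 + (y − b)^2 = λ^2,
a circular arc of radius λ. The constants a, b are determined by the endpoint conditions y(-9) = y(14) = 0, and λ is fixed implicitly by the length constraint
    ∫_{-9}^{14} sqrt(1 + y'^2) dx = L.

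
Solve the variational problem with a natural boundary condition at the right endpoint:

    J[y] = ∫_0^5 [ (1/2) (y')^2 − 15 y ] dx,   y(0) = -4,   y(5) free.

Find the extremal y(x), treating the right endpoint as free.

The Lagrangian L = (1/2) (y')^2 − 15 y gives
    ∂L/∂y = −15,   ∂L/∂y' = y'.
Euler-Lagrange: d/dx(y') − (−15) = 0, i.e. y'' + 15 = 0, so
    y(x) = −(15/2) x^2 + C1 x + C2.
Fixed left endpoint y(0) = -4 ⇒ C2 = -4.
The right endpoint x = 5 is free, so the natural (transversality) condition is ∂L/∂y' |_{x=5} = 0, i.e. y'(5) = 0.
Compute y'(x) = −15 x + C1, so y'(5) = −75 + C1 = 0 ⇒ C1 = 75.
Therefore the extremal is
    y(x) = −(15/2) x^2 + 75 x − 4.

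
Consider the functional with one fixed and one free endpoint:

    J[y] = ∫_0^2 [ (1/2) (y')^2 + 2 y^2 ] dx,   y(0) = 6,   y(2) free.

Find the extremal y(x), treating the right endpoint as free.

The Lagrangian L = (1/2) (y')^2 + 2 y^2 gives
    ∂L/∂y = 4 y,   ∂L/∂y' = y'.
Euler-Lagrange: y'' − 4 y = 0.
With k = 2, the general solution is
    y(x) = A cosh(2 x) + B sinh(2 x).
Fixed left endpoint y(0) = 6 ⇒ A = 6.
The right endpoint x = 2 is free, so the natural (transversality) condition is ∂L/∂y' |_{x=2} = 0, i.e. y'(2) = 0.
Compute y'(x) = A k sinh(k x) + B k cosh(k x), so
    y'(2) = A k sinh(k·2) + B k cosh(k·2) = 0
    ⇒ B = −A tanh(k·2) = − 6 tanh(2·2).
Therefore the extremal is
    y(x) = 6 cosh(2 x) − 6 tanh(2·2) sinh(2 x).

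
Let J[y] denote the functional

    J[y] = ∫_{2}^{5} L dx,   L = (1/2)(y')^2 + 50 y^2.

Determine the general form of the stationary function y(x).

The Lagrangian is L = (1/2)(y')^2 + 50 y^2.
∂L/∂y = 100y.
∂L/∂y' = y'.
The Euler-Lagrange equation d/dx(∂L/∂y') − ∂L/∂y = 0 becomes:
    y'' - 100 y = 0
General solution: y(x) = A e^(10x) + B e^(-10x), where A and B are arbitrary constants fixed by the endpoint conditions.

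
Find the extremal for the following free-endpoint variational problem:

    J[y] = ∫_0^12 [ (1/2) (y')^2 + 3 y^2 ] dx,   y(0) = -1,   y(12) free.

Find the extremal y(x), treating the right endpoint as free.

The Lagrangian L = (1/2) (y')^2 + 3 y^2 gives
    ∂L/∂y = 6 y,   ∂L/∂y' = y'.
Euler-Lagrange: y'' − 6 y = 0.
With k = sqrt(6), the general solution is
    y(x) = A cosh(sqrt(6) x) + B sinh(sqrt(6) x).
Fixed left endpoint y(0) = -1 ⇒ A = -1.
The right endpoint x = 12 is free, so the natural (transversality) condition is ∂L/∂y' |_{x=12} = 0, i.e. y'(12) = 0.
Compute y'(x) = A k sinh(k x) + B k cosh(k x), so
    y'(12) = A k sinh(k·12) + B k cosh(k·12) = 0
    ⇒ B = −A tanh(k·12) = tanh(sqrt(6)·12).
Therefore the extremal is
    y(x) = −cosh(sqrt(6) x) + tanh(sqrt(6)·12) sinh(sqrt(6) x).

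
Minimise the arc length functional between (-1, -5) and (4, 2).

Arc-length functional: J[y] = ∫ sqrt(1 + (y')^2) dx.
Lagrangian L = sqrt(1 + (y')^2) has no explicit y dependence, so ∂L/∂y = 0 and the Euler-Lagrange equation gives
    d/dx( y' / sqrt(1 + (y')^2) ) = 0  ⇒  y' / sqrt(1 + (y')^2) = const.
Hence y' is constant, so y(x) is affine.
Fitting the endpoints (-1, -5) and (4, 2):
    slope m = (2 − (-5)) / (4 − (-1)) = 7/5,
    intercept c = (-5) − m·(-1) = -18/5.
Extremal: y(x) = (7/5) x - 18/5.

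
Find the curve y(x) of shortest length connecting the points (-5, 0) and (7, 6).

Arc-length functional: J[y] = ∫ sqrt(1 + (y')^2) dx.
Lagrangian L = sqrt(1 + (y')^2) has no explicit y dependence, so ∂L/∂y = 0 and the Euler-Lagrange equation gives
    d/dx( y' / sqrt(1 + (y')^2) ) = 0  ⇒  y' / sqrt(1 + (y')^2) = const.
Hence y' is constant, so y(x) is affine.
Fitting the endpoints (-5, 0) and (7, 6):
    slope m = (6 − 0) / (7 − (-5)) = 1/2,
    intercept c = 0 − m·(-5) = 5/2.
Extremal: y(x) = (1/2) x + 5/2.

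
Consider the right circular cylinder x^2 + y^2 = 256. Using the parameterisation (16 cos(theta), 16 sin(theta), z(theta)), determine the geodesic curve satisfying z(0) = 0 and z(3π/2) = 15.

Parameterise the cylinder of radius R = 16 as
    r(θ) = (16 cos θ, 16 sin θ, z(θ)).
The arc-length element is
    ds = sqrt(256 + (dz/dθ)^2) dθ,
so the Lagrangian is L = sqrt(256 + z'^2).
L depends on z' only, not on z or θ, so ∂L/∂z = 0 and
    ∂L/∂z' = z' / sqrt(256 + z'^2).
The Euler-Lagrange equation gives
    d/dθ( z' / sqrt(256 + z'^2) ) = 0,
so z' is constant. Integrating once:
    z(θ) = a θ + b,
a helix on the cylinder (a straight line when the cylinder is unrolled). The constants a, b are determined by the endpoint conditions.
With endpoint conditions z(0) = 0 and z(3π/2) = 15: from z(0) = b we get b = 0, and a·3π/2 + 0 = 15 gives a = 10/π, so
    z(θ) = (10/π) θ.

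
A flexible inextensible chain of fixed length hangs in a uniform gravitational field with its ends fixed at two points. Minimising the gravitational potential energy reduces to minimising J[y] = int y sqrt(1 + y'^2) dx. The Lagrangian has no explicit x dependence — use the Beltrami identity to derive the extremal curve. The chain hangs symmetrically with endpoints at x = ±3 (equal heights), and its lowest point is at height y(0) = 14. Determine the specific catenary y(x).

The Lagrangian L(y, y') = y sqrt(1 + y'^2) has no explicit x dependence, so the Beltrami identity applies:
    L − y' ∂L/∂y' = C.
Compute ∂L/∂y' = y · y' / sqrt(1 + y'^2). Then
    L − y' ∂L/∂y'
    = y sqrt(1 + y'^2) − y · y'^2 / sqrt(1 + y'^2)
    = y (1 + y'^2 − y'^2) / sqrt(1 + y'^2)
    = y / sqrt(1 + y'^2) = C.
Squaring gives y^2 = C^2 (1 + y'^2), i.e.
    y'^2 = y^2 / C^2 − 1.
Separating variables,
    dy / sqrt(y^2 − C^2) = dx / C,
and integrating gives arccosh(y / C) = (x − a)/C, so
    y(x) = C cosh((x − a)/C),
the catenary. The constants C and a are fixed by the two endpoint conditions (and, for the hanging-chain problem, the length constraint selects C).
Now fit the given data. The endpoints x = ±3 are symmetric at equal height, so the catenary is even about its minimum: a = 0 and y(x) = C cosh(x/C). The lowest point is y(0) = C cosh(0) = C, and we are told y(0) = 14, so C = 14. Therefore
    y(x) = 14 cosh(x/14),
and at the endpoints
    y(±3) = 14 cosh(3/14).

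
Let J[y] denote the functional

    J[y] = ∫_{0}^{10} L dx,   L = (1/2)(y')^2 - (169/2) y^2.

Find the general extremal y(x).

The Lagrangian is L = (1/2)(y')^2 - (169/2) y^2.
∂L/∂y = -169y.
∂L/∂y' = y'.
The Euler-Lagrange equation d/dx(∂L/∂y') − ∂L/∂y = 0 becomes:
    y'' + 169 y = 0
General solution: y(x) = A sin(13x) + B cos(13x), where A and B are arbitrary constants fixed by the endpoint conditions.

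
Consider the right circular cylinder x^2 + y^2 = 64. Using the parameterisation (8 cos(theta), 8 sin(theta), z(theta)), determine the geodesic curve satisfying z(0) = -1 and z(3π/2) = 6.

Parameterise the cylinder of radius R = 8 as
    r(θ) = (8 cos θ, 8 sin θ, z(θ)).
The arc-length element is
    ds = sqrt(64 + (dz/dθ)^2) dθ,
so the Lagrangian is L = sqrt(64 + z'^2).
L depends on z' only, not on z or θ, so ∂L/∂z = 0 and
    ∂L/∂z' = z' / sqrt(64 + z'^2).
The Euler-Lagrange equation gives
    d/dθ( z' / sqrt(64 + z'^2) ) = 0,
so z' is constant. Integrating once:
    z(θ) = a θ + b,
a helix on the cylinder (a straight line when the cylinder is unrolled). The constants a, b are determined by the endpoint conditions.
With endpoint conditions z(0) = -1 and z(3π/2) = 6: from z(0) = b we get b = -1, and a·3π/2 + -1 = 6 gives a = 14/(3π), so
    z(θ) = (14/(3π)) θ − 1.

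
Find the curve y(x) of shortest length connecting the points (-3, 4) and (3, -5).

Arc-length functional: J[y] = ∫ sqrt(1 + (y')^2) dx.
Lagrangian L = sqrt(1 + (y')^2) has no explicit y dependence, so ∂L/∂y = 0 and the Euler-Lagrange equation gives
    d/dx( y' / sqrt(1 + (y')^2) ) = 0  ⇒  y' / sqrt(1 + (y')^2) = const.
Hence y' is constant, so y(x) is affine.
Fitting the endpoints (-3, 4) and (3, -5):
    slope m = ((-5) − 4) / (3 − (-3)) = -3/2,
    intercept c = 4 − m·(-3) = -1/2.
Extremal: y(x) = (-3/2) x - 1/2.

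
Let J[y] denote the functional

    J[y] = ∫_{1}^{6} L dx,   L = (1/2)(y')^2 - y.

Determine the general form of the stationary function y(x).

The Lagrangian is L = (1/2)(y')^2 - y.
∂L/∂y = -1.
∂L/∂y' = y'.
The Euler-Lagrange equation d/dx(∂L/∂y') − ∂L/∂y = 0 becomes:
    y'' + 1 = 0
General solution: y(x) = -x^2/2 + A x + B, where A and B are arbitrary constants fixed by the endpoint conditions.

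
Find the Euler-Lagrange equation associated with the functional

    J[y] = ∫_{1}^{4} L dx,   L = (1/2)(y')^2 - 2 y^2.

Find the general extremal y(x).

The Lagrangian is L = (1/2)(y')^2 - 2 y^2.
∂L/∂y = -4y.
∂L/∂y' = y'.
The Euler-Lagrange equation d/dx(∂L/∂y') − ∂L/∂y = 0 becomes:
    y'' + 4 y = 0
General solution: y(x) = A sin(2x) + B cos(2x), where A and B are arbitrary constants fixed by the endpoint conditions.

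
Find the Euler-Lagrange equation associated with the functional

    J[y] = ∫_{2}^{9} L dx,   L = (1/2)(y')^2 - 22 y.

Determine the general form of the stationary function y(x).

The Lagrangian is L = (1/2)(y')^2 - 22 y.
∂L/∂y = -22.
∂L/∂y' = y'.
The Euler-Lagrange equation d/dx(∂L/∂y') − ∂L/∂y = 0 becomes:
    y'' + 22 = 0
General solution: y(x) = -11 x^2 + A x + B, where A and B are arbitrary constants fixed by the endpoint conditions.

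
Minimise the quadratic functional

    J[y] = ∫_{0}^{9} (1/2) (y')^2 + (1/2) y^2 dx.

The Lagrangian is L = (1/2) (y')^2 + (1/2) y^2.
Compute ∂L/∂y = y, ∂L/∂y' = y'.
The Euler-Lagrange equation d/dx(∂L/∂y') − ∂L/∂y = 0 reduces to
    y'' − y = 0.
Its general solution is
    y(x) = A e^x + B e^(−x),
with A, B fixed by the endpoint conditions.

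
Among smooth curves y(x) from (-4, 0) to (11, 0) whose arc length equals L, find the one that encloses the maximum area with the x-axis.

Set up the augmented Lagrangian using a multiplier λ for the length constraint:
    F(y, y') = y − λ sqrt(1 + y'^2).
F has no explicit x dependence, so the Beltrami identity yields a first integral
    F − y' ∂F/∂y' = C.
Compute ∂F/∂y' = −λ y' / sqrt(1 + y'^2). Then
    y − λ sqrt(1 + y'^2) + λ y'^2 / sqrt(1 + y'^2) = C
    ⇒  y − λ / sqrt(1 + y'^2) = C.
Solving for y' and integrating gives
    (x − a)^2 + (y − b)^2 = λ^2,
a circular arc of radius λ. The constants a, b are determined by the endpoint conditions y(-4) = y(11) = 0, and λ is fixed implicitly by the length constraint
    ∫_{-4}^{11} sqrt(1 + y'^2) dx = L.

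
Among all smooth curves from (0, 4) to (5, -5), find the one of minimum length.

Arc-length functional: J[y] = ∫ sqrt(1 + (y')^2) dx.
Lagrangian L = sqrt(1 + (y')^2) has no explicit y dependence, so ∂L/∂y = 0 and the Euler-Lagrange equation gives
    d/dx( y' / sqrt(1 + (y')^2) ) = 0  ⇒  y' / sqrt(1 + (y')^2) = const.
Hence y' is constant, so y(x) is affine.
Fitting the endpoints (0, 4) and (5, -5):
    slope m = ((-5) − 4) / (5 − 0) = -9/5,
    intercept c = 4 − m·0 = 4.
Extremal: y(x) = (-9/5) x + 4.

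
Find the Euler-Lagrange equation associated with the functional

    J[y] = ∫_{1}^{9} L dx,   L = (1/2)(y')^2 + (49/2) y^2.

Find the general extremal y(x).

The Lagrangian is L = (1/2)(y')^2 + (49/2) y^2.
∂L/∂y = 49y.
∂L/∂y' = y'.
The Euler-Lagrange equation d/dx(∂L/∂y') − ∂L/∂y = 0 becomes:
    y'' - 49 y = 0
General solution: y(x) = A e^(7x) + B e^(-7x), where A and B are arbitrary constants fixed by the endpoint conditions.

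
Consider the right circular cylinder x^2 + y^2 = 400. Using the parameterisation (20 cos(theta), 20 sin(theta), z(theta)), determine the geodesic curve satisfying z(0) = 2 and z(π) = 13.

Parameterise the cylinder of radius R = 20 as
    r(θ) = (20 cos θ, 20 sin θ, z(θ)).
The arc-length element is
    ds = sqrt(400 + (dz/dθ)^2) dθ,
so the Lagrangian is L = sqrt(400 + z'^2).
L depends on z' only, not on z or θ, so ∂L/∂z = 0 and
    ∂L/∂z' = z' / sqrt(400 + z'^2).
The Euler-Lagrange equation gives
    d/dθ( z' / sqrt(400 + z'^2) ) = 0,
so z' is constant. Integrating once:
    z(θ) = a θ + b,
a helix on the cylinder (a straight line when the cylinder is unrolled). The constants a, b are determined by the endpoint conditions.
With endpoint conditions z(0) = 2 and z(π) = 13: from z(0) = b we get b = 2, and a·π + 2 = 13 gives a = 11/π, so
    z(θ) = (11/π) θ + 2.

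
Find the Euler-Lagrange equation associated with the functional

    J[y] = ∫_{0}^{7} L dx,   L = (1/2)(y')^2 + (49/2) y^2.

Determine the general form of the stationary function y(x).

The Lagrangian is L = (1/2)(y')^2 + (49/2) y^2.
∂L/∂y = 49y.
∂L/∂y' = y'.
The Euler-Lagrange equation d/dx(∂L/∂y') − ∂L/∂y = 0 becomes:
    y'' - 49 y = 0
General solution: y(x) = A e^(7x) + B e^(-7x), where A and B are arbitrary constants fixed by the endpoint conditions.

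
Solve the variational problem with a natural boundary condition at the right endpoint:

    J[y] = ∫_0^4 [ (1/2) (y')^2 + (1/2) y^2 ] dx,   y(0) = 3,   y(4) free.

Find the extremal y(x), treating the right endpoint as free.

The Lagrangian L = (1/2) (y')^2 + (1/2) y^2 gives
    ∂L/∂y = 1 y,   ∂L/∂y' = y'.
Euler-Lagrange: y'' − y = 0.
With k = 1, the general solution is
    y(x) = A cosh(x) + B sinh(x).
Fixed left endpoint y(0) = 3 ⇒ A = 3.
The right endpoint x = 4 is free, so the natural (transversality) condition is ∂L/∂y' |_{x=4} = 0, i.e. y'(4) = 0.
Compute y'(x) = A k sinh(k x) + B k cosh(k x), so
    y'(4) = A k sinh(k·4) + B k cosh(k·4) = 0
    ⇒ B = −A tanh(k·4) = − 3 tanh(1·4).
Therefore the extremal is
    y(x) = 3 cosh(1 x) − 3 tanh(1·4) sinh(1 x).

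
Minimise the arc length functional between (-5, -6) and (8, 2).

Arc-length functional: J[y] = ∫ sqrt(1 + (y')^2) dx.
Lagrangian L = sqrt(1 + (y')^2) has no explicit y dependence, so ∂L/∂y = 0 and the Euler-Lagrange equation gives
    d/dx( y' / sqrt(1 + (y')^2) ) = 0  ⇒  y' / sqrt(1 + (y')^2) = const.
Hence y' is constant, so y(x) is affine.
Fitting the endpoints (-5, -6) and (8, 2):
    slope m = (2 − (-6)) / (8 − (-5)) = 8/13,
    intercept c = (-6) − m·(-5) = -38/13.
Extremal: y(x) = (8/13) x - 38/13.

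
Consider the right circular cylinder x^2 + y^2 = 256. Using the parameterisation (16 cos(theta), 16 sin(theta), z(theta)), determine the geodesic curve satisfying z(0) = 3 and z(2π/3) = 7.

Parameterise the cylinder of radius R = 16 as
    r(θ) = (16 cos θ, 16 sin θ, z(θ)).
The arc-length element is
    ds = sqrt(256 + (dz/dθ)^2) dθ,
so the Lagrangian is L = sqrt(256 + z'^2).
L depends on z' only, not on z or θ, so ∂L/∂z = 0 and
    ∂L/∂z' = z' / sqrt(256 + z'^2).
The Euler-Lagrange equation gives
    d/dθ( z' / sqrt(256 + z'^2) ) = 0,
so z' is constant. Integrating once:
    z(θ) = a θ + b,
a helix on the cylinder (a straight line when the cylinder is unrolled). The constants a, b are determined by the endpoint conditions.
With endpoint conditions z(0) = 3 and z(2π/3) = 7: from z(0) = b we get b = 3, and a·2π/3 + 3 = 7 gives a = 6/π, so
    z(θ) = (6/π) θ + 3.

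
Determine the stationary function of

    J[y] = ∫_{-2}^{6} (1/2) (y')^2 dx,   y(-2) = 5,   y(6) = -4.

The Lagrangian is L = (1/2) (y')^2.
Compute ∂L/∂y = 0, ∂L/∂y' = y'.
The Euler-Lagrange equation d/dx(∂L/∂y') − ∂L/∂y = 0 reduces to
    y'' = 0.
Its general solution is
    y(x) = A x + B,
with A, B fixed by the endpoint conditions.
Applying the endpoint conditions y(-2) = 5 and y(6) = -4: solve A·-2 + B = 5 and A·6 + B = -4. Subtracting gives A(6 − -2) = -4 − 5, so A = -9/8, and B = 5 − A·-2 = 11/4. Therefore
    y(x) = (-9/8) x + 11/4.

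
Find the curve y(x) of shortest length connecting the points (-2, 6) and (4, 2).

Arc-length functional: J[y] = ∫ sqrt(1 + (y')^2) dx.
Lagrangian L = sqrt(1 + (y')^2) has no explicit y dependence, so ∂L/∂y = 0 and the Euler-Lagrange equation gives
    d/dx( y' / sqrt(1 + (y')^2) ) = 0  ⇒  y' / sqrt(1 + (y')^2) = const.
Hence y' is constant, so y(x) is affine.
Fitting the endpoints (-2, 6) and (4, 2):
    slope m = (2 − 6) / (4 − (-2)) = -2/3,
    intercept c = 6 − m·(-2) = 14/3.
Extremal: y(x) = (-2/3) x + 14/3.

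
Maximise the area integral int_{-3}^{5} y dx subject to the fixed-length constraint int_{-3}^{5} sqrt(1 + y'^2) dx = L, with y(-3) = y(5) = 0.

Set up the augmented Lagrangian using a multiplier λ for the length constraint:
    F(y, y') = y − λ sqrt(1 + y'^2).
F has no explicit x dependence, so the Beltrami identity yields a first integral
    F − y' ∂F/∂y' = C.
Compute ∂F/∂y' = −λ y' / sqrt(1 + y'^2). Then
    y − λ sqrt(1 + y'^2) + λ y'^2 / sqrt(1 + y'^2) = C
    ⇒  y − λ / sqrt(1 + y'^2) = C.
Solving for y' and integrating gives
    (x − a)^2 + (y − b)^2 = λ^2,
a circular arc of radius λ. The constants a, b are determined by the endpoint conditions y(-3) = y(5) = 0, and λ is fixed implicitly by the length constraint
    ∫_{-3}^{5} sqrt(1 + y'^2) dx = L.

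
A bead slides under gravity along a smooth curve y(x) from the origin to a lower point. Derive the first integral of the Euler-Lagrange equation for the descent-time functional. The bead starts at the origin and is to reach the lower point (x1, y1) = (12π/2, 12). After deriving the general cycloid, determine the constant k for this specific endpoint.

The Lagrangian L = sqrt((1 + y'^2) / y) has no explicit x dependence, so the Beltrami identity applies:
    L − y' ∂L/∂y' = C.
Compute ∂L/∂y' = y' / sqrt(y (1 + y'^2)).
Substitute:
    sqrt((1 + y'^2)/y) − y'·y' / sqrt(y (1 + y'^2))
    = (1 + y'^2) / sqrt(y (1 + y'^2)) − y'^2 / sqrt(y (1 + y'^2))
    = 1 / sqrt(y (1 + y'^2)) = C.
Squaring and rearranging gives the first integral
    y (1 + y'^2) = 1/C^2 =: k   (constant).
Solving this first-order ODE by the substitution
    y = (k/2)(1 − cos θ)
yields the cycloid parameterisation
    x(θ) = (k/2)(θ − sin θ),   y(θ) = (k/2)(1 − cos θ).
The constant k is fixed by the endpoint condition.
Now fit the given lower endpoint (x1, y1) = (12π/2, 12). At the bottom of the first arch (θ = π), the parametric equations give
    y(π) = (k/2)(1 − cos π) = k,
    x(π) = (k/2)(π − sin π) = kπ/2.
Matching y(π) = 12 gives k = 12, consistent with x(π) = 12π/2. Therefore the specific cycloid is
    x(θ) = (12/2)(θ − sin θ),   y(θ) = (12/2)(1 − cos θ).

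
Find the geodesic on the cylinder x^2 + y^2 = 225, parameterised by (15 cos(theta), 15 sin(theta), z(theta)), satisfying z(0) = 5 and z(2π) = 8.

Parameterise the cylinder of radius R = 15 as
    r(θ) = (15 cos θ, 15 sin θ, z(θ)).
The arc-length element is
    ds = sqrt(225 + (dz/dθ)^2) dθ,
so the Lagrangian is L = sqrt(225 + z'^2).
L depends on z' only, not on z or θ, so ∂L/∂z = 0 and
    ∂L/∂z' = z' / sqrt(225 + z'^2).
The Euler-Lagrange equation gives
    d/dθ( z' / sqrt(225 + z'^2) ) = 0,
so z' is constant. Integrating once:
    z(θ) = a θ + b,
a helix on the cylinder (a straight line when the cylinder is unrolled). The constants a, b are determined by the endpoint conditions.
With endpoint conditions z(0) = 5 and z(2π) = 8: from z(0) = b we get b = 5, and a·2π + 5 = 8 gives a = 3/(2π), so
    z(θ) = (3/(2π)) θ + 5.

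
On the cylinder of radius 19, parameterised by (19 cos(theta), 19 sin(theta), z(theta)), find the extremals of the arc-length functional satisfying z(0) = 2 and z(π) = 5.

Parameterise the cylinder of radius R = 19 as
    r(θ) = (19 cos θ, 19 sin θ, z(θ)).
The arc-length element is
    ds = sqrt(361 + (dz/dθ)^2) dθ,
so the Lagrangian is L = sqrt(361 + z'^2).
L depends on z' only, not on z or θ, so ∂L/∂z = 0 and
    ∂L/∂z' = z' / sqrt(361 + z'^2).
The Euler-Lagrange equation gives
    d/dθ( z' / sqrt(361 + z'^2) ) = 0,
so z' is constant. Integrating once:
    z(θ) = a θ + b,
a helix on the cylinder (a straight line when the cylinder is unrolled). The constants a, b are determined by the endpoint conditions.
With endpoint conditions z(0) = 2 and z(π) = 5: from z(0) = b we get b = 2, and a·π + 2 = 5 gives a = 3/π, so
    z(θ) = (3/π) θ + 2.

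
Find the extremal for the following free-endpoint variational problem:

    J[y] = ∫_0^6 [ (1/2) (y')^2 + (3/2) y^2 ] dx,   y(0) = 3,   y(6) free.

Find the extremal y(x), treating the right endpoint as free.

The Lagrangian L = (1/2) (y')^2 + (3/2) y^2 gives
    ∂L/∂y = 3 y,   ∂L/∂y' = y'.
Euler-Lagrange: y'' − 3 y = 0.
With k = sqrt(3), the general solution is
    y(x) = A cosh(sqrt(3) x) + B sinh(sqrt(3) x).
Fixed left endpoint y(0) = 3 ⇒ A = 3.
The right endpoint x = 6 is free, so the natural (transversality) condition is ∂L/∂y' |_{x=6} = 0, i.e. y'(6) = 0.
Compute y'(x) = A k sinh(k x) + B k cosh(k x), so
    y'(6) = A k sinh(k·6) + B k cosh(k·6) = 0
    ⇒ B = −A tanh(k·6) = − 3 tanh(sqrt(3)·6).
Therefore the extremal is
    y(x) = 3 cosh(sqrt(3) x) − 3 tanh(sqrt(3)·6) sinh(sqrt(3) x).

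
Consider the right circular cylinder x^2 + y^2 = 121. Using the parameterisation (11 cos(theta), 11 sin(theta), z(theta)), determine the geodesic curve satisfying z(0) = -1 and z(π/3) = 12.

Parameterise the cylinder of radius R = 11 as
    r(θ) = (11 cos θ, 11 sin θ, z(θ)).
The arc-length element is
    ds = sqrt(121 + (dz/dθ)^2) dθ,
so the Lagrangian is L = sqrt(121 + z'^2).
L depends on z' only, not on z or θ, so ∂L/∂z = 0 and
    ∂L/∂z' = z' / sqrt(121 + z'^2).
The Euler-Lagrange equation gives
    d/dθ( z' / sqrt(121 + z'^2) ) = 0,
so z' is constant. Integrating once:
    z(θ) = a θ + b,
a helix on the cylinder (a straight line when the cylinder is unrolled). The constants a, b are determined by the endpoint conditions.
With endpoint conditions z(0) = -1 and z(π/3) = 12: from z(0) = b we get b = -1, and a·π/3 + -1 = 12 gives a = 39/π, so
    z(θ) = (39/π) θ − 1.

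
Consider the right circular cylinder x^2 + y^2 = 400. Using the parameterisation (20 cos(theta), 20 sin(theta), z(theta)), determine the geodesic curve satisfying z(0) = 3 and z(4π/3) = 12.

Parameterise the cylinder of radius R = 20 as
    r(θ) = (20 cos θ, 20 sin θ, z(θ)).
The arc-length element is
    ds = sqrt(400 + (dz/dθ)^2) dθ,
so the Lagrangian is L = sqrt(400 + z'^2).
L depends on z' only, not on z or θ, so ∂L/∂z = 0 and
    ∂L/∂z' = z' / sqrt(400 + z'^2).
The Euler-Lagrange equation gives
    d/dθ( z' / sqrt(400 + z'^2) ) = 0,
so z' is constant. Integrating once:
    z(θ) = a θ + b,
a helix on the cylinder (a straight line when the cylinder is unrolled). The constants a, b are determined by the endpoint conditions.
With endpoint conditions z(0) = 3 and z(4π/3) = 12: from z(0) = b we get b = 3, and a·4π/3 + 3 = 12 gives a = 27/(4π), so
    z(θ) = (27/(4π)) θ + 3.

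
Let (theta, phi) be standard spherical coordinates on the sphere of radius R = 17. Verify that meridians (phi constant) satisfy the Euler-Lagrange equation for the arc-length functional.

On the sphere of radius R = 17 with spherical coordinates (θ, φ), the induced metric is
    ds^2 = 289(dθ^2 + sin^2(θ) dφ^2).
Using θ as the parameter, the arc-length functional becomes
    J[φ] = ∫ 17 sqrt(1 + sin^2(θ) (dφ/dθ)^2) dθ.
So L = 17 sqrt(1 + sin^2(θ) φ'^2). Compute
    ∂L/∂φ = 0  (L has no explicit φ dependence),
    ∂L/∂φ' = 17 sin^2(θ) φ' / sqrt(1 + sin^2(θ) φ'^2).
For the candidate φ(θ) = c (constant), φ' = 0, so ∂L/∂φ' evaluated along the candidate vanishes, and ∂L/∂φ is identically zero. Hence
    d/dθ(∂L/∂φ') − ∂L/∂φ = 0
is satisfied. Therefore meridians φ = const are extremals of arc length — they are geodesics on the sphere.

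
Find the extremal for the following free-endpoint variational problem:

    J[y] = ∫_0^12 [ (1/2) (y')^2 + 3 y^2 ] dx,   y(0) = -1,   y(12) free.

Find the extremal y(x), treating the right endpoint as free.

The Lagrangian L = (1/2) (y')^2 + 3 y^2 gives
    ∂L/∂y = 6 y,   ∂L/∂y' = y'.
Euler-Lagrange: y'' − 6 y = 0.
With k = sqrt(6), the general solution is
    y(x) = A cosh(sqrt(6) x) + B sinh(sqrt(6) x).
Fixed left endpoint y(0) = -1 ⇒ A = -1.
The right endpoint x = 12 is free, so the natural (transversality) condition is ∂L/∂y' |_{x=12} = 0, i.e. y'(12) = 0.
Compute y'(x) = A k sinh(k x) + B k cosh(k x), so
    y'(12) = A k sinh(k·12) + B k cosh(k·12) = 0
    ⇒ B = −A tanh(k·12) = tanh(sqrt(6)·12).
Therefore the extremal is
    y(x) = −cosh(sqrt(6) x) + tanh(sqrt(6)·12) sinh(sqrt(6) x).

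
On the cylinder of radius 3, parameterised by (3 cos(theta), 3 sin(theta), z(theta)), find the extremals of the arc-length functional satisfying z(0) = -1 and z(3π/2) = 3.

Parameterise the cylinder of radius R = 3 as
    r(θ) = (3 cos θ, 3 sin θ, z(θ)).
The arc-length element is
    ds = sqrt(9 + (dz/dθ)^2) dθ,
so the Lagrangian is L = sqrt(9 + z'^2).
L depends on z' only, not on z or θ, so ∂L/∂z = 0 and
    ∂L/∂z' = z' / sqrt(9 + z'^2).
The Euler-Lagrange equation gives
    d/dθ( z' / sqrt(9 + z'^2) ) = 0,
so z' is constant. Integrating once:
    z(θ) = a θ + b,
a helix on the cylinder (a straight line when the cylinder is unrolled). The constants a, b are determined by the endpoint conditions.
With endpoint conditions z(0) = -1 and z(3π/2) = 3: from z(0) = b we get b = -1, and a·3π/2 + -1 = 3 gives a = 8/(3π), so
    z(θ) = (8/(3π)) θ − 1.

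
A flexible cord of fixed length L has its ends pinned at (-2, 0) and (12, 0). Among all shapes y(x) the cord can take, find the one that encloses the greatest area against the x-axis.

Set up the augmented Lagrangian using a multiplier λ for the length constraint:
    F(y, y') = y − λ sqrt(1 + y'^2).
F has no explicit x dependence, so the Beltrami identity yields a first integral
    F − y' ∂F/∂y' = C.
Compute ∂F/∂y' = −λ y' / sqrt(1 + y'^2). Then
    y − λ sqrt(1 + y'^2) + λ y'^2 / sqrt(1 + y'^2) = C
    ⇒  y − λ / sqrt(1 + y'^2) = C.
Solving for y' and integrating gives
    (x − a)^2 + (y − b)^2 = λ^2,
a circular arc of radius λ. The constants a, b are determined by the endpoint conditions y(-2) = y(12) = 0, and λ is fixed implicitly by the length constraint
    ∫_{-2}^{12} sqrt(1 + y'^2) dx = L.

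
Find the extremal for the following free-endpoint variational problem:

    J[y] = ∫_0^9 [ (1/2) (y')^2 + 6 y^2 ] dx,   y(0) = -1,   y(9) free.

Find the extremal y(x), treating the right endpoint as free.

The Lagrangian L = (1/2) (y')^2 + 6 y^2 gives
    ∂L/∂y = 12 y,   ∂L/∂y' = y'.
Euler-Lagrange: y'' − 12 y = 0.
With k = sqrt(12), the general solution is
    y(x) = A cosh(sqrt(12) x) + B sinh(sqrt(12) x).
Fixed left endpoint y(0) = -1 ⇒ A = -1.
The right endpoint x = 9 is free, so the natural (transversality) condition is ∂L/∂y' |_{x=9} = 0, i.e. y'(9) = 0.
Compute y'(x) = A k sinh(k x) + B k cosh(k x), so
    y'(9) = A k sinh(k·9) + B k cosh(k·9) = 0
    ⇒ B = −A tanh(k·9) = tanh(sqrt(12)·9).
Therefore the extremal is
    y(x) = −cosh(sqrt(12) x) + tanh(sqrt(12)·9) sinh(sqrt(12) x).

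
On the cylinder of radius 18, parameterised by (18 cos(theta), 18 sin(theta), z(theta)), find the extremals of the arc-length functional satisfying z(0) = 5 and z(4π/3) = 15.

Parameterise the cylinder of radius R = 18 as
    r(θ) = (18 cos θ, 18 sin θ, z(θ)).
The arc-length element is
    ds = sqrt(324 + (dz/dθ)^2) dθ,
so the Lagrangian is L = sqrt(324 + z'^2).
L depends on z' only, not on z or θ, so ∂L/∂z = 0 and
    ∂L/∂z' = z' / sqrt(324 + z'^2).
The Euler-Lagrange equation gives
    d/dθ( z' / sqrt(324 + z'^2) ) = 0,
so z' is constant. Integrating once:
    z(θ) = a θ + b,
a helix on the cylinder (a straight line when the cylinder is unrolled). The constants a, b are determined by the endpoint conditions.
With endpoint conditions z(0) = 5 and z(4π/3) = 15: from z(0) = b we get b = 5, and a·4π/3 + 5 = 15 gives a = 15/(2π), so
    z(θ) = (15/(2π)) θ + 5.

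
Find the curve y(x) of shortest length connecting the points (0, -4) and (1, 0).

Arc-length functional: J[y] = ∫ sqrt(1 + (y')^2) dx.
Lagrangian L = sqrt(1 + (y')^2) has no explicit y dependence, so ∂L/∂y = 0 and the Euler-Lagrange equation gives
    d/dx( y' / sqrt(1 + (y')^2) ) = 0  ⇒  y' / sqrt(1 + (y')^2) = const.
Hence y' is constant, so y(x) is affine.
Fitting the endpoints (0, -4) and (1, 0):
    slope m = (0 − (-4)) / (1 − 0) = 4,
    intercept c = (-4) − m·0 = -4.
Extremal: y(x) = 4 x - 4.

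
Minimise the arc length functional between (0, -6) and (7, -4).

Arc-length functional: J[y] = ∫ sqrt(1 + (y')^2) dx.
Lagrangian L = sqrt(1 + (y')^2) has no explicit y dependence, so ∂L/∂y = 0 and the Euler-Lagrange equation gives
    d/dx( y' / sqrt(1 + (y')^2) ) = 0  ⇒  y' / sqrt(1 + (y')^2) = const.
Hence y' is constant, so y(x) is affine.
Fitting the endpoints (0, -6) and (7, -4):
    slope m = ((-4) − (-6)) / (7 − 0) = 2/7,
    intercept c = (-6) − m·0 = -6.
Extremal: y(x) = (2/7) x - 6.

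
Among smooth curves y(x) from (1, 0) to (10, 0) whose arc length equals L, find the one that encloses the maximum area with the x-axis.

Set up the augmented Lagrangian using a multiplier λ for the length constraint:
    F(y, y') = y − λ sqrt(1 + y'^2).
F has no explicit x dependence, so the Beltrami identity yields a first integral
    F − y' ∂F/∂y' = C.
Compute ∂F/∂y' = −λ y' / sqrt(1 + y'^2). Then
    y − λ sqrt(1 + y'^2) + λ y'^2 / sqrt(1 + y'^2) = C
    ⇒  y − λ / sqrt(1 + y'^2) = C.
Solving for y' and integrating gives
    (x − a)^2 + (y − b)^2 = λ^2,
a circular arc of radius λ. The constants a, b are determined by the endpoint conditions y(1) = y(10) = 0, and λ is fixed implicitly by the length constraint
    ∫_{1}^{10} sqrt(1 + y'^2) dx = L.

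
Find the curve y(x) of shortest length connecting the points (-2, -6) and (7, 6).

Arc-length functional: J[y] = ∫ sqrt(1 + (y')^2) dx.
Lagrangian L = sqrt(1 + (y')^2) has no explicit y dependence, so ∂L/∂y = 0 and the Euler-Lagrange equation gives
    d/dx( y' / sqrt(1 + (y')^2) ) = 0  ⇒  y' / sqrt(1 + (y')^2) = const.
Hence y' is constant, so y(x) is affine.
Fitting the endpoints (-2, -6) and (7, 6):
    slope m = (6 − (-6)) / (7 − (-2)) = 4/3,
    intercept c = (-6) − m·(-2) = -10/3.
Extremal: y(x) = (4/3) x - 10/3.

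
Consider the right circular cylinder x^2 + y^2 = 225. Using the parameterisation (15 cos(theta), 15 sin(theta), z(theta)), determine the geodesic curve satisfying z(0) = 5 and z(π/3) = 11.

Parameterise the cylinder of radius R = 15 as
    r(θ) = (15 cos θ, 15 sin θ, z(θ)).
The arc-length element is
    ds = sqrt(225 + (dz/dθ)^2) dθ,
so the Lagrangian is L = sqrt(225 + z'^2).
L depends on z' only, not on z or θ, so ∂L/∂z = 0 and
    ∂L/∂z' = z' / sqrt(225 + z'^2).
The Euler-Lagrange equation gives
    d/dθ( z' / sqrt(225 + z'^2) ) = 0,
so z' is constant. Integrating once:
    z(θ) = a θ + b,
a helix on the cylinder (a straight line when the cylinder is unrolled). The constants a, b are determined by the endpoint conditions.
With endpoint conditions z(0) = 5 and z(π/3) = 11: from z(0) = b we get b = 5, and a·π/3 + 5 = 11 gives a = 18/π, so
    z(θ) = (18/π) θ + 5.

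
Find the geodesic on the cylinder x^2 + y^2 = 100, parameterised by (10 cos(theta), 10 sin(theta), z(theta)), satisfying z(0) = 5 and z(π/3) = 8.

Parameterise the cylinder of radius R = 10 as
    r(θ) = (10 cos θ, 10 sin θ, z(θ)).
The arc-length element is
    ds = sqrt(100 + (dz/dθ)^2) dθ,
so the Lagrangian is L = sqrt(100 + z'^2).
L depends on z' only, not on z or θ, so ∂L/∂z = 0 and
    ∂L/∂z' = z' / sqrt(100 + z'^2).
The Euler-Lagrange equation gives
    d/dθ( z' / sqrt(100 + z'^2) ) = 0,
so z' is constant. Integrating once:
    z(θ) = a θ + b,
a helix on the cylinder (a straight line when the cylinder is unrolled). The constants a, b are determined by the endpoint conditions.
With endpoint conditions z(0) = 5 and z(π/3) = 8: from z(0) = b we get b = 5, and a·π/3 + 5 = 8 gives a = 9/π, so
    z(θ) = (9/π) θ + 5.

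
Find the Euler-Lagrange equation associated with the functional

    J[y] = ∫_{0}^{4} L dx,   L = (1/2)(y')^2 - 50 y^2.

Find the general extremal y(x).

The Lagrangian is L = (1/2)(y')^2 - 50 y^2.
∂L/∂y = -100y.
∂L/∂y' = y'.
The Euler-Lagrange equation d/dx(∂L/∂y') − ∂L/∂y = 0 becomes:
    y'' + 100 y = 0
General solution: y(x) = A sin(10x) + B cos(10x), where A and B are arbitrary constants fixed by the endpoint conditions.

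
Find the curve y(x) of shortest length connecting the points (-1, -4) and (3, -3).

Arc-length functional: J[y] = ∫ sqrt(1 + (y')^2) dx.
Lagrangian L = sqrt(1 + (y')^2) has no explicit y dependence, so ∂L/∂y = 0 and the Euler-Lagrange equation gives
    d/dx( y' / sqrt(1 + (y')^2) ) = 0  ⇒  y' / sqrt(1 + (y')^2) = const.
Hence y' is constant, so y(x) is affine.
Fitting the endpoints (-1, -4) and (3, -3):
    slope m = ((-3) − (-4)) / (3 − (-1)) = 1/4,
    intercept c = (-4) − m·(-1) = -15/4.
Extremal: y(x) = (1/4) x - 15/4.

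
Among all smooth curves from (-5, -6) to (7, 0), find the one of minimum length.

Arc-length functional: J[y] = ∫ sqrt(1 + (y')^2) dx.
Lagrangian L = sqrt(1 + (y')^2) has no explicit y dependence, so ∂L/∂y = 0 and the Euler-Lagrange equation gives
    d/dx( y' / sqrt(1 + (y')^2) ) = 0  ⇒  y' / sqrt(1 + (y')^2) = const.
Hence y' is constant, so y(x) is affine.
Fitting the endpoints (-5, -6) and (7, 0):
    slope m = (0 − (-6)) / (7 − (-5)) = 1/2,
    intercept c = (-6) − m·(-5) = -7/2.
Extremal: y(x) = (1/2) x - 7/2.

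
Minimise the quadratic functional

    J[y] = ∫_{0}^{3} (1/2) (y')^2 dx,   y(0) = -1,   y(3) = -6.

The Lagrangian is L = (1/2) (y')^2.
Compute ∂L/∂y = 0, ∂L/∂y' = y'.
The Euler-Lagrange equation d/dx(∂L/∂y') − ∂L/∂y = 0 reduces to
    y'' = 0.
Its general solution is
    y(x) = A x + B,
with A, B fixed by the endpoint conditions.
Applying the endpoint conditions y(0) = -1 and y(3) = -6: solve A·0 + B = -1 and A·3 + B = -6. Subtracting gives A(3 − 0) = -6 − -1, so A = -5/3, and B = -1 − A·0 = -1. Therefore
    y(x) = (-5/3) x - 1.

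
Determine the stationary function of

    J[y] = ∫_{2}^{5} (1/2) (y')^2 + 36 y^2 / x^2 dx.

The Lagrangian is L = (1/2) (y')^2 + 36 y^2 / x^2.
Compute ∂L/∂y = 72y/x^2, ∂L/∂y' = y'.
The Euler-Lagrange equation d/dx(∂L/∂y') − ∂L/∂y = 0 reduces to
    y'' − 72/x^2 · y = 0  (x > 0).
Its general solution is
    y(x) = A x^9 + B x^(-8),
with A, B fixed by the endpoint conditions.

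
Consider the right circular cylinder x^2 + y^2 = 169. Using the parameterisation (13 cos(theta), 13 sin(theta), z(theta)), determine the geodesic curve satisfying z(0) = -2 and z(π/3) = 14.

Parameterise the cylinder of radius R = 13 as
    r(θ) = (13 cos θ, 13 sin θ, z(θ)).
The arc-length element is
    ds = sqrt(169 + (dz/dθ)^2) dθ,
so the Lagrangian is L = sqrt(169 + z'^2).
L depends on z' only, not on z or θ, so ∂L/∂z = 0 and
    ∂L/∂z' = z' / sqrt(169 + z'^2).
The Euler-Lagrange equation gives
    d/dθ( z' / sqrt(169 + z'^2) ) = 0,
so z' is constant. Integrating once:
    z(θ) = a θ + b,
a helix on the cylinder (a straight line when the cylinder is unrolled). The constants a, b are determined by the endpoint conditions.
With endpoint conditions z(0) = -2 and z(π/3) = 14: from z(0) = b we get b = -2, and a·π/3 + -2 = 14 gives a = 48/π, so
    z(θ) = (48/π) θ − 2.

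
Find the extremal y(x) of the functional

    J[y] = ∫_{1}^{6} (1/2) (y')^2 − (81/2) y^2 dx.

The Lagrangian is L = (1/2) (y')^2 − (81/2) y^2.
Compute ∂L/∂y = -81y, ∂L/∂y' = y'.
The Euler-Lagrange equation d/dx(∂L/∂y') − ∂L/∂y = 0 reduces to
    y'' + 81 y = 0.
Its general solution is
    y(x) = A sin(9x) + B cos(9x),
with A, B fixed by the endpoint conditions.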